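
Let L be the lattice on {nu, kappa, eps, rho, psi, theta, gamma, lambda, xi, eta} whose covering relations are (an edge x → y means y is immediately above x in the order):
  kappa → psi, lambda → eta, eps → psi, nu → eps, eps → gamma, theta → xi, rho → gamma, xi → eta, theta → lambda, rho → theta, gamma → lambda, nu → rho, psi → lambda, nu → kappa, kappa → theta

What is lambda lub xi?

eta

Common upper bounds of {lambda, xi}: eta.
The least among these is eta.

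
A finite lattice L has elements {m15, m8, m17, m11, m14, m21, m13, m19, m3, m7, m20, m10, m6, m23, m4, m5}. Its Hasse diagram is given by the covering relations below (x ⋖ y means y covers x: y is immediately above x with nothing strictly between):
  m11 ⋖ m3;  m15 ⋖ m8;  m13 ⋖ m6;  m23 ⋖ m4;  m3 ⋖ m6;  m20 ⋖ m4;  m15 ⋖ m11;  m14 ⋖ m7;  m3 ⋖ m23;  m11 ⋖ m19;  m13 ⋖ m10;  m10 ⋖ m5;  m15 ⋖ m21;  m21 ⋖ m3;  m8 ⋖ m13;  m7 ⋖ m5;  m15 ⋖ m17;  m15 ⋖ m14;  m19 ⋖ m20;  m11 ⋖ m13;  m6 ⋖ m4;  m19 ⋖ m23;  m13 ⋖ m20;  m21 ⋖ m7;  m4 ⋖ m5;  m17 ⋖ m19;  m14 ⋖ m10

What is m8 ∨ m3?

m6

Common upper bounds of {m8, m3}: m4, m5, m6.
The least among these is m6.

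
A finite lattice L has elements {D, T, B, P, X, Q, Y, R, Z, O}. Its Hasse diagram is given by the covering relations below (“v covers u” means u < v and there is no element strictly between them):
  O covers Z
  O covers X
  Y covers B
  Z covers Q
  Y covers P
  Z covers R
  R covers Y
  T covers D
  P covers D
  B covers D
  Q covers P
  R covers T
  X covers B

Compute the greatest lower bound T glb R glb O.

Common lower bounds of {T, R, O}: D, T.
The greatest among these is T.

T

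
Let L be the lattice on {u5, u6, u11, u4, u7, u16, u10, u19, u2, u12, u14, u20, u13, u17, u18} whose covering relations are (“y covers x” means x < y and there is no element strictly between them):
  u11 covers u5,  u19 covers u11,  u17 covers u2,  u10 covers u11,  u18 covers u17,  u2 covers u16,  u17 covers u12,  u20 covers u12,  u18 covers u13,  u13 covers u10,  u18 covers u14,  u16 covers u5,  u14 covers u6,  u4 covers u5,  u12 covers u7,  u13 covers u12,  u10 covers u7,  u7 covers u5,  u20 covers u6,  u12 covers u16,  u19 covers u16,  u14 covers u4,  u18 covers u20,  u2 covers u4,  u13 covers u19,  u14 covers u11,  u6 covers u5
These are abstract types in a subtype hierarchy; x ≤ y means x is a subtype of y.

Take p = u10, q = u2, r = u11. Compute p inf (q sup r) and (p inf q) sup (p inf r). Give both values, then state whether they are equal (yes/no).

q sup r = u18, so p inf (q sup r) = u10 inf u18 = u10.
p inf q = u5 and p inf r = u11, so (p inf q) sup (p inf r) = u5 sup u11 = u11.
Equal: no.

u10; u11; no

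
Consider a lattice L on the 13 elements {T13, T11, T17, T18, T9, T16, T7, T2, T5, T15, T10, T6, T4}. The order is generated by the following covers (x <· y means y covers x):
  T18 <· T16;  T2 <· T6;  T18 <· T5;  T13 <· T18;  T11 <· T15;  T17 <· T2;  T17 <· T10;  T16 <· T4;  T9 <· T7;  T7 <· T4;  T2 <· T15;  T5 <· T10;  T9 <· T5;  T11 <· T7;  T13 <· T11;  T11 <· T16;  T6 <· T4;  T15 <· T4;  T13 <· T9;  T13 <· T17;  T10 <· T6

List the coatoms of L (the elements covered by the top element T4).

The coatoms are exactly the elements covered by T4: T15, T16, T6, T7.

T15, T16, T6, T7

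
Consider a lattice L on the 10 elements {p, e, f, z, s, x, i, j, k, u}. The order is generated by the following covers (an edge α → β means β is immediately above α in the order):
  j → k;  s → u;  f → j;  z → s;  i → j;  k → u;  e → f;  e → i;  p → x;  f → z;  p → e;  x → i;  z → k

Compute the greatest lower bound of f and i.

Common lower bounds of {f, i}: e, p.
The greatest among these is e.

e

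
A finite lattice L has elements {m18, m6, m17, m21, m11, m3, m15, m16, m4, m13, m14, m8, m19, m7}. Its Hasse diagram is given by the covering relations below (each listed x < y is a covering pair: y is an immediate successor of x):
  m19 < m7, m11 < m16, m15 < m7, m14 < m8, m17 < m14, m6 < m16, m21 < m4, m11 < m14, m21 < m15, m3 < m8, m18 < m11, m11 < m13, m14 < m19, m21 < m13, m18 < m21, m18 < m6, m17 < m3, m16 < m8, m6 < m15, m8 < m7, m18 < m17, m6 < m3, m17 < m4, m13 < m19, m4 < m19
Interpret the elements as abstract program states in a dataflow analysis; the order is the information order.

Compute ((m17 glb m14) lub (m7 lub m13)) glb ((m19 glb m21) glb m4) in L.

m17 ∧ m14 = m17
m7 ∨ m13 = m7
m17 ∨ m7 = m7
m19 ∧ m21 = m21
m21 ∧ m4 = m21
m7 ∧ m21 = m21

m21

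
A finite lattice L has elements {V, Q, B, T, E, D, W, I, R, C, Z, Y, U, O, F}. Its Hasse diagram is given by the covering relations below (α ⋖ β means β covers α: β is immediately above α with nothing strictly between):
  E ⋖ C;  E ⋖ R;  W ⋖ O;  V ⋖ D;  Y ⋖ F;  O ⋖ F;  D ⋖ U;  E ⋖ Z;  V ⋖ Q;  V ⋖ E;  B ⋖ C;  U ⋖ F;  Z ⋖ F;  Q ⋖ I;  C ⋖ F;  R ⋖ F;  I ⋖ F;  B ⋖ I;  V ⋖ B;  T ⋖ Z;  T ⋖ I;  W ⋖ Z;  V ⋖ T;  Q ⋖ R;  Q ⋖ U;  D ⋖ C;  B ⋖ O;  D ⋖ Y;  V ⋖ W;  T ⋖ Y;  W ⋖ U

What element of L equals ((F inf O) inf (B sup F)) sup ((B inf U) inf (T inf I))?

F ∧ O = O
B ∨ F = F
O ∧ F = O
B ∧ U = V
T ∧ I = T
V ∧ T = V
O ∨ V = O

O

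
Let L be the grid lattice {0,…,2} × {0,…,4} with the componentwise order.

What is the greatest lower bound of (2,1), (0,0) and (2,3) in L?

In a product of chains, the meet is componentwise min, giving (0,0).

(0,0)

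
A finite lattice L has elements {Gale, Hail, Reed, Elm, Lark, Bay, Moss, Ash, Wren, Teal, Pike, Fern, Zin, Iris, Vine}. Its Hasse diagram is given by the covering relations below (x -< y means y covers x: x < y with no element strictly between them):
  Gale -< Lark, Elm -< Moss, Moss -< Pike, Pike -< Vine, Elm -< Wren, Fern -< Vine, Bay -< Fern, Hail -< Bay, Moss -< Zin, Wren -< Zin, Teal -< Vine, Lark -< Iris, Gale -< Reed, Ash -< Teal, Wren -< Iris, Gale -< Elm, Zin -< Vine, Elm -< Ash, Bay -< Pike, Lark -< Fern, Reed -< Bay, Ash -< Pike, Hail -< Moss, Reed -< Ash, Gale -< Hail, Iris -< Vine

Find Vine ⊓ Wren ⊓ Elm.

Elm

Common lower bounds of {Vine, Wren, Elm}: Elm, Gale.
The greatest among these is Elm.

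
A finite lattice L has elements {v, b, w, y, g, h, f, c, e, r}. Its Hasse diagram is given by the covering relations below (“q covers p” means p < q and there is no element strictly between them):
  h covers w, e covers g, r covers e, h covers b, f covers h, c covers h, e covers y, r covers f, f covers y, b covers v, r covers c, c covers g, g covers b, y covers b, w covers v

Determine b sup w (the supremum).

h

Common upper bounds of {b, w}: c, f, h, r.
The least among these is h.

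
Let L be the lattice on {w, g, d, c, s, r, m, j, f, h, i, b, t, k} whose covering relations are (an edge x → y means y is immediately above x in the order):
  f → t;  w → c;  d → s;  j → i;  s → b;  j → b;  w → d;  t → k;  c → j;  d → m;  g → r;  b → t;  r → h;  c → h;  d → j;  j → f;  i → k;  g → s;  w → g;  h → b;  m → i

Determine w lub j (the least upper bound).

Common upper bounds of {w, j}: b, f, i, j, k, t.
The least among these is j.

j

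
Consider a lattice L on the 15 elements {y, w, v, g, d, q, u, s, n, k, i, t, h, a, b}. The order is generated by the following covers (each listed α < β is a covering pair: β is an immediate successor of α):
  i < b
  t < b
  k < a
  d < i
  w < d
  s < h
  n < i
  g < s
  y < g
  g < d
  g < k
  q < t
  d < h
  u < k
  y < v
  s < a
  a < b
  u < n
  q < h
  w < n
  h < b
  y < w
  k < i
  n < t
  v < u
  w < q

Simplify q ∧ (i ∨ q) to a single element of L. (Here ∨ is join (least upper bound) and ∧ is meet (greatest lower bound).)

q

i ∨ q = b
q ∧ b = q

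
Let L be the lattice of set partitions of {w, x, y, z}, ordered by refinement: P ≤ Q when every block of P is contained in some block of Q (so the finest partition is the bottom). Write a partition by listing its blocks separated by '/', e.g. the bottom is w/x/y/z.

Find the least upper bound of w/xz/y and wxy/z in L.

wxyz

The join of w/xz/y and wxy/z merges any blocks that overlap across the partitions, giving wxyz.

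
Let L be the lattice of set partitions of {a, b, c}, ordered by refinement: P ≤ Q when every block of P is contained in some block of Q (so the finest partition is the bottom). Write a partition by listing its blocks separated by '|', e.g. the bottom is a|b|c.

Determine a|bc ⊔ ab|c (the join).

Common upper bounds of {a|bc, ab|c}: abc.
The least among these is abc.

abc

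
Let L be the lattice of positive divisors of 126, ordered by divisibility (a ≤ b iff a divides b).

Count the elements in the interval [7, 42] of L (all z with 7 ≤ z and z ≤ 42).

The interval [7, 42] = {14, 21, 42, 7}, which has 4 elements.

4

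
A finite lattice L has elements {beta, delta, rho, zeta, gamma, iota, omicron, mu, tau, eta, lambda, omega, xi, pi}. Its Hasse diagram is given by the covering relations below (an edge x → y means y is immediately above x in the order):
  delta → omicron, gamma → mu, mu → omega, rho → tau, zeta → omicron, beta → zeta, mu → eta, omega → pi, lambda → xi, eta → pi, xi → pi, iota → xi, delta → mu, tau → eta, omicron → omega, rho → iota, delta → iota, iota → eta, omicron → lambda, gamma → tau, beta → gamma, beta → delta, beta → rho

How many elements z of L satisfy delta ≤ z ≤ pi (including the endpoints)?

9

The interval [delta, pi] = {delta, eta, iota, lambda, mu, omega, omicron, pi, xi}, which has 9 elements.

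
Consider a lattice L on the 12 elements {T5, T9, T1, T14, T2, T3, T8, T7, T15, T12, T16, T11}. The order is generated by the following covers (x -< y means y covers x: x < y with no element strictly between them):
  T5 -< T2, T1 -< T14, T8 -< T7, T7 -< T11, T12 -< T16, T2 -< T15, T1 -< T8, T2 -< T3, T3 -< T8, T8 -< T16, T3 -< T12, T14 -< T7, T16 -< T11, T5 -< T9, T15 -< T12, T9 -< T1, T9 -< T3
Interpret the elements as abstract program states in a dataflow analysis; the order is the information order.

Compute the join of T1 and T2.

T8

Common upper bounds of {T1, T2}: T11, T16, T7, T8.
The least among these is T8.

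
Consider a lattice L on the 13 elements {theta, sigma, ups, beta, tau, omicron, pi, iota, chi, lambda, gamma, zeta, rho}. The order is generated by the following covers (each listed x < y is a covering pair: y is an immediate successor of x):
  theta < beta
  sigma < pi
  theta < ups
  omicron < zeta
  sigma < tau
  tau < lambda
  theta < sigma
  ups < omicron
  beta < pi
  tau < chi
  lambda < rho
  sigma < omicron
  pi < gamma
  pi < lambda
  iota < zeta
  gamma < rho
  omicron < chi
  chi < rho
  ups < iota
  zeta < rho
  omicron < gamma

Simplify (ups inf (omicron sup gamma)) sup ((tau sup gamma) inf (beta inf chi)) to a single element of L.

omicron ∨ gamma = gamma
ups ∧ gamma = ups
tau ∨ gamma = rho
beta ∧ chi = theta
rho ∧ theta = theta
ups ∨ theta = ups

ups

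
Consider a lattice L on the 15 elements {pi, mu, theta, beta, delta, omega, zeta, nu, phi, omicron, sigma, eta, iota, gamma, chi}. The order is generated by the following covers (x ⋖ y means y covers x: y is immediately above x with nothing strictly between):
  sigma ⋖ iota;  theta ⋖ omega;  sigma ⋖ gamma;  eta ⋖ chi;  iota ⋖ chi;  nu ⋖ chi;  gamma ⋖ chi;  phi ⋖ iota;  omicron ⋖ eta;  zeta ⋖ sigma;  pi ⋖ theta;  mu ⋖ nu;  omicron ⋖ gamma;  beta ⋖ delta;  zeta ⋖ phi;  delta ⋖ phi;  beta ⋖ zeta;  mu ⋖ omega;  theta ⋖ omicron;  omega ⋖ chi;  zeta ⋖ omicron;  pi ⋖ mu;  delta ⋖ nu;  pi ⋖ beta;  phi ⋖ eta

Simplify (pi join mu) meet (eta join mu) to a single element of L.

mu

pi ∨ mu = mu
eta ∨ mu = chi
mu ∧ chi = mu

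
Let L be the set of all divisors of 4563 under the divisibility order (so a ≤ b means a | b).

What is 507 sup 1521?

1521

In the divisibility order, the join is the least common multiple: lcm(507, 1521) = 1521.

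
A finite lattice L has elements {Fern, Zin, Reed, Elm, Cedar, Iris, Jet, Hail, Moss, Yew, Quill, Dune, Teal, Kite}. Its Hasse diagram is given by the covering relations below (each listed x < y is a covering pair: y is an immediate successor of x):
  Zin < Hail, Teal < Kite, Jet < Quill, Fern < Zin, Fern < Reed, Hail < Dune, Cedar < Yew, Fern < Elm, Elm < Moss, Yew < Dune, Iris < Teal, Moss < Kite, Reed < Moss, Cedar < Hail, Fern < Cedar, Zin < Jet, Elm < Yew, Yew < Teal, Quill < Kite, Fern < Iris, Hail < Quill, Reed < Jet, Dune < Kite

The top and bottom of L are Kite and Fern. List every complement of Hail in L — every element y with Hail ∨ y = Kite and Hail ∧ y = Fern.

Need y with Hail ∨ y = Kite and Hail ∧ y = Fern.
Checking each element gives: Iris, Moss.

Iris, Moss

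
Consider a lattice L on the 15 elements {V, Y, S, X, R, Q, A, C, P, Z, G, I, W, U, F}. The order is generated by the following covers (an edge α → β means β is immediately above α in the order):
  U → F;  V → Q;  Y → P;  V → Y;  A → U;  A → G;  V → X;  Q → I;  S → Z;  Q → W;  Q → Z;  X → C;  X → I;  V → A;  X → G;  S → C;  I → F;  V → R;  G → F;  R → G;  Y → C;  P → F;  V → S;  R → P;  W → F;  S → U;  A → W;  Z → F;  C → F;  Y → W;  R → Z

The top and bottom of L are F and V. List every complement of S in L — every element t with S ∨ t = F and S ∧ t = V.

Need t with S ∨ t = F and S ∧ t = V.
Checking each element gives: G, I, P, W.

G, I, P, W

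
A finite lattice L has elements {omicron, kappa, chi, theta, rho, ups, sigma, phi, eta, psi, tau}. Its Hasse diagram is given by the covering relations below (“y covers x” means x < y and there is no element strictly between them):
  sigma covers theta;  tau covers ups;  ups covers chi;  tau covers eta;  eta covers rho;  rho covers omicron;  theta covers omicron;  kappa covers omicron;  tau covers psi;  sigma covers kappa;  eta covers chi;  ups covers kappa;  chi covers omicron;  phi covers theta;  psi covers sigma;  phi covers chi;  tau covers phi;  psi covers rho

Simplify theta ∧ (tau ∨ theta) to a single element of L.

theta

tau ∨ theta = tau
theta ∧ tau = theta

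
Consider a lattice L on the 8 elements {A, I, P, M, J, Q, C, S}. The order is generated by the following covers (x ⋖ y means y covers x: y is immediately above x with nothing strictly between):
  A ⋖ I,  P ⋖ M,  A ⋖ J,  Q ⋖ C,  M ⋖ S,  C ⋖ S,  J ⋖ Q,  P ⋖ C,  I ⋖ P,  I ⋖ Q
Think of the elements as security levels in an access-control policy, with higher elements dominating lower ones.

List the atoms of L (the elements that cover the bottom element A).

I, J

The atoms are exactly the elements that cover A: I, J.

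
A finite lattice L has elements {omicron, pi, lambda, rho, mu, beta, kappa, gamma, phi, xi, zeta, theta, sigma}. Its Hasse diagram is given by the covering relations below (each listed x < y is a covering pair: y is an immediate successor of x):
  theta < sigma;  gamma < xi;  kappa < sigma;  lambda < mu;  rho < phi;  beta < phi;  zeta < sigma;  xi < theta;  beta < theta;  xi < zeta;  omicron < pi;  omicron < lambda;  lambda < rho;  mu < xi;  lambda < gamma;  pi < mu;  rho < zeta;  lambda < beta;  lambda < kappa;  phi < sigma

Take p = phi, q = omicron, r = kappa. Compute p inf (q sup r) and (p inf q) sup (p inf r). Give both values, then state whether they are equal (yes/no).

lambda; lambda; yes

q sup r = kappa, so p inf (q sup r) = phi inf kappa = lambda.
p inf q = omicron and p inf r = lambda, so (p inf q) sup (p inf r) = omicron sup lambda = lambda.
Equal: yes.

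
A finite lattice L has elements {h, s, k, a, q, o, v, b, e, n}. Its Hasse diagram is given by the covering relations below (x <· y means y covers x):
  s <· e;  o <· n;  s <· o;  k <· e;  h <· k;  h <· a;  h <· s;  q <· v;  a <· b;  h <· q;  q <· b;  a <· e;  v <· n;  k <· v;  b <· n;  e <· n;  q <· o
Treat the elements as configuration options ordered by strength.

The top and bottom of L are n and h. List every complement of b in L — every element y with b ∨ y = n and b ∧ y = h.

Need y with b ∨ y = n and b ∧ y = h.
Checking each element gives: k, s.

k, s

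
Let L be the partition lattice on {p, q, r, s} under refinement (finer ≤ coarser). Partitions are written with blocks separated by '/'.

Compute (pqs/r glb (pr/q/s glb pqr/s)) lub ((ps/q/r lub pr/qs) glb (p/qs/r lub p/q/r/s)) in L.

p/qs/r

pr/q/s ∧ pqr/s = pr/q/s
pqs/r ∧ pr/q/s = p/q/r/s
ps/q/r ∨ pr/qs = pqrs
p/qs/r ∨ p/q/r/s = p/qs/r
pqrs ∧ p/qs/r = p/qs/r
p/q/r/s ∨ p/qs/r = p/qs/r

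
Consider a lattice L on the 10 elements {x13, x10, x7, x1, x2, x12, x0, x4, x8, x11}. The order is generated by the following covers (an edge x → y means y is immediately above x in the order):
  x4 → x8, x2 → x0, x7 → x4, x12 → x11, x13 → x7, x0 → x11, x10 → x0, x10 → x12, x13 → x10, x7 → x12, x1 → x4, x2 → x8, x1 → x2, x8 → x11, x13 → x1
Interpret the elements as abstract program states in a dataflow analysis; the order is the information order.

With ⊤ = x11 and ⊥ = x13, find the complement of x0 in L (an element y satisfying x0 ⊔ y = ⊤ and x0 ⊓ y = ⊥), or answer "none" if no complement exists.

x7

Need y with x0 ∨ y = x11 and x0 ∧ y = x13.
Checking each element gives: x7.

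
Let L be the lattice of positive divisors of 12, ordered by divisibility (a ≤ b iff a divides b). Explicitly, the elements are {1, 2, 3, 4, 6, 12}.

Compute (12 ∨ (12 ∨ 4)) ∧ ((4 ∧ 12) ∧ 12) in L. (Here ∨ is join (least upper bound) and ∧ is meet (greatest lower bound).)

12 ∨ 4 = 12
12 ∨ 12 = 12
4 ∧ 12 = 4
4 ∧ 12 = 4
12 ∧ 4 = 4

4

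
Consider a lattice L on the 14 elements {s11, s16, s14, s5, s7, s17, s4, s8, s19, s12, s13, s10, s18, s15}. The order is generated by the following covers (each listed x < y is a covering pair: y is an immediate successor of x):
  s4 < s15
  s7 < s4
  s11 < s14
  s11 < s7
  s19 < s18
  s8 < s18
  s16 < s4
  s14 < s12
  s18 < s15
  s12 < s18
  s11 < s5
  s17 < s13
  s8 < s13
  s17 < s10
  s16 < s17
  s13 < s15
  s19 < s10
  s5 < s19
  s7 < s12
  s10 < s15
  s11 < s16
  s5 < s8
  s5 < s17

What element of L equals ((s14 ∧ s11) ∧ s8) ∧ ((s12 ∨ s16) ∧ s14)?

s11

s14 ∧ s11 = s11
s11 ∧ s8 = s11
s12 ∨ s16 = s15
s15 ∧ s14 = s14
s11 ∧ s14 = s11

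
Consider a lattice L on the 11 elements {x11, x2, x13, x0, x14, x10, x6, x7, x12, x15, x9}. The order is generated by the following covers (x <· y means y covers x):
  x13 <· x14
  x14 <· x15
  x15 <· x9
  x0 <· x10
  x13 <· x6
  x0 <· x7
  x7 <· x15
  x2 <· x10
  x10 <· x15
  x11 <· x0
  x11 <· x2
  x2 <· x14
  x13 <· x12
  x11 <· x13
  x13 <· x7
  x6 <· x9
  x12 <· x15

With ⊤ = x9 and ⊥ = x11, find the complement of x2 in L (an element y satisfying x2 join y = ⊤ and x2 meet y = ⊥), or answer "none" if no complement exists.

Need y with x2 ∨ y = x9 and x2 ∧ y = x11.
Checking each element gives: x6.

x6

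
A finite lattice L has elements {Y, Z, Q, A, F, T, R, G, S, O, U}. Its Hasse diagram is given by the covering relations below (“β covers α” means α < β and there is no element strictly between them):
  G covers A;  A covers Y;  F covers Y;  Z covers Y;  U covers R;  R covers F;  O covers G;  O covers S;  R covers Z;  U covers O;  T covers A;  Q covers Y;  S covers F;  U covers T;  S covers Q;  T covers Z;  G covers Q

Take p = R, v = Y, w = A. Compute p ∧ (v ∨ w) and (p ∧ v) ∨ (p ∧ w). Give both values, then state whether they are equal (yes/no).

v ∨ w = A, so p ∧ (v ∨ w) = R ∧ A = Y.
p ∧ v = Y and p ∧ w = Y, so (p ∧ v) ∨ (p ∧ w) = Y ∨ Y = Y.
Equal: yes.

Y; Y; yes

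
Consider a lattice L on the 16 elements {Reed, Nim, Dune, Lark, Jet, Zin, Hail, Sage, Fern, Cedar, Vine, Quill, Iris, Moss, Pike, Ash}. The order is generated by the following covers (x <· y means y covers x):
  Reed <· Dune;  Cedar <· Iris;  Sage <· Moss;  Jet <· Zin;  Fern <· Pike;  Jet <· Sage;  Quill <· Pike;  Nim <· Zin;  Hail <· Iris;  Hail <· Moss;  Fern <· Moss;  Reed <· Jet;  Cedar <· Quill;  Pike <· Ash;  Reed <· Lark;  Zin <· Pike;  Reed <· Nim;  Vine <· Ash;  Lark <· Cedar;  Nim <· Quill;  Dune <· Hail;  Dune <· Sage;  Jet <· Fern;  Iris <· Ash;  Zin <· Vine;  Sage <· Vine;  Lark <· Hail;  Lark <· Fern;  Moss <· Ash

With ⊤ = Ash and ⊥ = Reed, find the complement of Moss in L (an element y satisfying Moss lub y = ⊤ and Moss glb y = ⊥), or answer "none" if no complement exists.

Nim

Need y with Moss ∨ y = Ash and Moss ∧ y = Reed.
Checking each element gives: Nim.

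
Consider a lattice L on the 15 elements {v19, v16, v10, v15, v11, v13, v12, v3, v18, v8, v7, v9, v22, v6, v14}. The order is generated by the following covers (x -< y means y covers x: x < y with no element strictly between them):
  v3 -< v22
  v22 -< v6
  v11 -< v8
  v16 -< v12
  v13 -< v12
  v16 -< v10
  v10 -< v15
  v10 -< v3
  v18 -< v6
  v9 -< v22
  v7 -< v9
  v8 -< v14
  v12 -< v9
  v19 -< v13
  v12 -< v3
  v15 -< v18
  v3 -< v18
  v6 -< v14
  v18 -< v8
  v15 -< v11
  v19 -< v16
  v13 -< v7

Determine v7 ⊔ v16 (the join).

v9

Common upper bounds of {v7, v16}: v14, v22, v6, v9.
The least among these is v9.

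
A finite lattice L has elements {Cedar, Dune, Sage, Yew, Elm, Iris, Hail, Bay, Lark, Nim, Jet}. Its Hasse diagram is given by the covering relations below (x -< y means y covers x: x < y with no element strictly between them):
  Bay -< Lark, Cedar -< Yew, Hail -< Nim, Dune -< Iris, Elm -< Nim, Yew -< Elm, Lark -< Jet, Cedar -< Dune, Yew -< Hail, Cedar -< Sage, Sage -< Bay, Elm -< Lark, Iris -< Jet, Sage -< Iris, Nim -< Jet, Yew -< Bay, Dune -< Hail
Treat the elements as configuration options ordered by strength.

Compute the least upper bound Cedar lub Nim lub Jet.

Common upper bounds of {Cedar, Nim, Jet}: Jet.
The least among these is Jet.

Jet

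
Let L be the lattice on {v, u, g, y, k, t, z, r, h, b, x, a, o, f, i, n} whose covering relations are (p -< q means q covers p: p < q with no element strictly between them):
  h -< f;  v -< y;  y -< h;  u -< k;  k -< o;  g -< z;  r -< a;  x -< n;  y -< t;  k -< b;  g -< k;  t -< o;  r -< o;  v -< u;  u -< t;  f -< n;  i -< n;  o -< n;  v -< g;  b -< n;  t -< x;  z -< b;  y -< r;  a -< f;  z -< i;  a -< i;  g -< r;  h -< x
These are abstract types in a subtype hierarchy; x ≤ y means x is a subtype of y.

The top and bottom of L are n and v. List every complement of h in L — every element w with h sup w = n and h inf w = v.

Need w with h ∨ w = n and h ∧ w = v.
Checking each element gives: b, k, z.

b, k, z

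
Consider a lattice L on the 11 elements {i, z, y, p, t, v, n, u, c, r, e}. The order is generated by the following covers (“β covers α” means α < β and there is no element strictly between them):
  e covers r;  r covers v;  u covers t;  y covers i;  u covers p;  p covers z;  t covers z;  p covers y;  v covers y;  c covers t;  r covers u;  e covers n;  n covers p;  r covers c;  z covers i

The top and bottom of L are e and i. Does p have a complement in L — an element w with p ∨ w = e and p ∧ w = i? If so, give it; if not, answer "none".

For every candidate w, either p ∨ w ≠ e or p ∧ w ≠ i; no complement exists.

none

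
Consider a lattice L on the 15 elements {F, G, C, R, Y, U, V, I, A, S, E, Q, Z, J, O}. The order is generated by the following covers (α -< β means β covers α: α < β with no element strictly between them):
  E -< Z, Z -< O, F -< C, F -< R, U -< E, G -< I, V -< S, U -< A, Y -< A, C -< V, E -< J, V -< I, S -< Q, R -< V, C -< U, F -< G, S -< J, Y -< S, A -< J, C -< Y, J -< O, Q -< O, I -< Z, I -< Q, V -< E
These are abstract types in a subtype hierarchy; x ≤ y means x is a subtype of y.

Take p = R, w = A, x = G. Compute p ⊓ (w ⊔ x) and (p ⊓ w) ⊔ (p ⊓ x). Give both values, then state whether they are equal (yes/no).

R; F; no

w ⊔ x = O, so p ⊓ (w ⊔ x) = R ⊓ O = R.
p ⊓ w = F and p ⊓ x = F, so (p ⊓ w) ⊔ (p ⊓ x) = F ⊔ F = F.
Equal: no.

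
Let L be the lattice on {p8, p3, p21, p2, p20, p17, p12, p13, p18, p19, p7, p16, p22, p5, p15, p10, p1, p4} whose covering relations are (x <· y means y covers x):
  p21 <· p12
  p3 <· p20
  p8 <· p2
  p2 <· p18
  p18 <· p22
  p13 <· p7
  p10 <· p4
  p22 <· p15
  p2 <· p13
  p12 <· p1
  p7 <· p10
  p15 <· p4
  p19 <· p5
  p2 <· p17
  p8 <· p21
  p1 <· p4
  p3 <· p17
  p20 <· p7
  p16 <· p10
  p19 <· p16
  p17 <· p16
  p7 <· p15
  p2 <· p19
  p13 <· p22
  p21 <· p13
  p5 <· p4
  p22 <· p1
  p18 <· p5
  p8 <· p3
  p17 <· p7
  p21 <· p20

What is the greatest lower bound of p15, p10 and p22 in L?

p13

Common lower bounds of {p15, p10, p22}: p13, p2, p21, p8.
The greatest among these is p13.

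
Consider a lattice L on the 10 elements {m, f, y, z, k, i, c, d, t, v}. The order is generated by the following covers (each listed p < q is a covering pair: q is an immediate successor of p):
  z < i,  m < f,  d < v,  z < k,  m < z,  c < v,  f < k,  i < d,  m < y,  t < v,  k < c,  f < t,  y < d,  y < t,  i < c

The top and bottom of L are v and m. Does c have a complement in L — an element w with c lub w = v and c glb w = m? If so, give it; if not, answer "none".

Need w with c ∨ w = v and c ∧ w = m.
Checking each element gives: y.

y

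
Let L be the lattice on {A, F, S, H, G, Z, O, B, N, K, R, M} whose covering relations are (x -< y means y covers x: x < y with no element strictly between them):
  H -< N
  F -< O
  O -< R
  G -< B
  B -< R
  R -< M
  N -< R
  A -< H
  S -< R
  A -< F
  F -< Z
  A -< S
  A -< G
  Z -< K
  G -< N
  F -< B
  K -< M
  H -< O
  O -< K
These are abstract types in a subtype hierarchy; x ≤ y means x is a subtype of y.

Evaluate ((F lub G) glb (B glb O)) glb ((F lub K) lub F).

F ∨ G = B
B ∧ O = F
B ∧ F = F
F ∨ K = K
K ∨ F = K
F ∧ K = F

F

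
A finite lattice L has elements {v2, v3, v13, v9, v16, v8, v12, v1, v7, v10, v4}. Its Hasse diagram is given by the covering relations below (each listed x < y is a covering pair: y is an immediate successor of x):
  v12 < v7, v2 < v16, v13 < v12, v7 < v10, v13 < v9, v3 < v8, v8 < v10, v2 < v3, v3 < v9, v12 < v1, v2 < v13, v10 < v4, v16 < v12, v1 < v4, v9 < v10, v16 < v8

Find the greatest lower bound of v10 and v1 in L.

v12

Common lower bounds of {v10, v1}: v12, v13, v16, v2.
The greatest among these is v12.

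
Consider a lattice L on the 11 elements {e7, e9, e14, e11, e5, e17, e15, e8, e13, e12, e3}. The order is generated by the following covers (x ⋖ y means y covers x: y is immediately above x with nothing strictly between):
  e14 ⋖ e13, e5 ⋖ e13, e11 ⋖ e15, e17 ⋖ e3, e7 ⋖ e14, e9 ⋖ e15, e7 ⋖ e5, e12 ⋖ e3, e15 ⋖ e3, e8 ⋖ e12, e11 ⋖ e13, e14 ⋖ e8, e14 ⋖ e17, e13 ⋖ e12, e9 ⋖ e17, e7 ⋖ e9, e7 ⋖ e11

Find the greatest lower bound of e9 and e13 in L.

e7

Common lower bounds of {e9, e13}: e7.
The greatest among these is e7.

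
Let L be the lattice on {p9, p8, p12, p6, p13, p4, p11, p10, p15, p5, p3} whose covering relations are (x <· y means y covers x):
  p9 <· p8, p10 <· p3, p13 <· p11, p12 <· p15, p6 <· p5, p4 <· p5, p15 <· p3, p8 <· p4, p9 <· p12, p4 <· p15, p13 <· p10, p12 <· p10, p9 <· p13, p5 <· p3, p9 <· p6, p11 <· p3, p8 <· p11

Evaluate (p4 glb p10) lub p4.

p4 ∧ p10 = p9
p9 ∨ p4 = p4

p4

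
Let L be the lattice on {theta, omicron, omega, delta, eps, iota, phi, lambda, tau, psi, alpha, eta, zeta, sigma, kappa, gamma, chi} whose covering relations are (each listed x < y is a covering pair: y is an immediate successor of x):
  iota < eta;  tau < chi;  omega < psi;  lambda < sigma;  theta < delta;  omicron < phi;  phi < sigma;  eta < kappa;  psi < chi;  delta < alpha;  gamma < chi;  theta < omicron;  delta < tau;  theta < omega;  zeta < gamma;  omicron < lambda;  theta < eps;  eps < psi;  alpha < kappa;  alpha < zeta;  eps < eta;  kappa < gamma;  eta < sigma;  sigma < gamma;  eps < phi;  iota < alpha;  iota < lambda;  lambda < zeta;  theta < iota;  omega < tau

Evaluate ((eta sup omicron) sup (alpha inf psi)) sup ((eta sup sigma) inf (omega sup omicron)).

sigma

eta ∨ omicron = sigma
alpha ∧ psi = theta
sigma ∨ theta = sigma
eta ∨ sigma = sigma
omega ∨ omicron = chi
sigma ∧ chi = sigma
sigma ∨ sigma = sigma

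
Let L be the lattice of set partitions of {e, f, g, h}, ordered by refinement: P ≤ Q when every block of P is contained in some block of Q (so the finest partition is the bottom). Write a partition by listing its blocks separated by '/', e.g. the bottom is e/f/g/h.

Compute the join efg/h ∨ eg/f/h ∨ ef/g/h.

efg/h

Common upper bounds of {efg/h, eg/f/h, ef/g/h}: efg/h, efgh.
The least among these is efg/h.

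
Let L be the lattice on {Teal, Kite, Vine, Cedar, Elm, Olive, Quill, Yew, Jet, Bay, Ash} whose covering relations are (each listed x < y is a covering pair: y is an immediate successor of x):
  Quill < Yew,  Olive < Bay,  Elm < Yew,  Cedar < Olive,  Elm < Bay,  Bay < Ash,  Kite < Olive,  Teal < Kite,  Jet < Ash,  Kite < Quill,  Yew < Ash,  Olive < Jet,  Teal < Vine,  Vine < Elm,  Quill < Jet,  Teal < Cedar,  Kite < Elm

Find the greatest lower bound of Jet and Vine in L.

Common lower bounds of {Jet, Vine}: Teal.
The greatest among these is Teal.

Teal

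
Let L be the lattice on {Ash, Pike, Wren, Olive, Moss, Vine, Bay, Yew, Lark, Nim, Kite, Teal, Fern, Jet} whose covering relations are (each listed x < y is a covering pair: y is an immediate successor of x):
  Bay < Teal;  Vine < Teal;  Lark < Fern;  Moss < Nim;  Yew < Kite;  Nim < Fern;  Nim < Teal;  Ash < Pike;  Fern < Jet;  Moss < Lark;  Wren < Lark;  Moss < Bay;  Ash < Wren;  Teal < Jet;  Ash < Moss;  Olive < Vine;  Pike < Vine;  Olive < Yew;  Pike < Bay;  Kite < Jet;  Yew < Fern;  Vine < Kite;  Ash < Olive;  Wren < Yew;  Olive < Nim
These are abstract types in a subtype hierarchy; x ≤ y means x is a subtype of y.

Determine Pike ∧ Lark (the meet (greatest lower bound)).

Common lower bounds of {Pike, Lark}: Ash.
The greatest among these is Ash.

Ash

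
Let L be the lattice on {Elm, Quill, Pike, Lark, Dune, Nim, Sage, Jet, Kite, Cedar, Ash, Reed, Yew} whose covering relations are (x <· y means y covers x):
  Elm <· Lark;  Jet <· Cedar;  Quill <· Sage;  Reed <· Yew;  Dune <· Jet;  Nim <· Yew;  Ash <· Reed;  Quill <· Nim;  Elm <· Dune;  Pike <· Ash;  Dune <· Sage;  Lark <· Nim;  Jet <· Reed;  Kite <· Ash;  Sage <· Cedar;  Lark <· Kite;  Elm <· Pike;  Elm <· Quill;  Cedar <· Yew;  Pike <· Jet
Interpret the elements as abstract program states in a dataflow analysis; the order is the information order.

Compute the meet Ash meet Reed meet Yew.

Ash

Common lower bounds of {Ash, Reed, Yew}: Ash, Elm, Kite, Lark, Pike.
The greatest among these is Ash.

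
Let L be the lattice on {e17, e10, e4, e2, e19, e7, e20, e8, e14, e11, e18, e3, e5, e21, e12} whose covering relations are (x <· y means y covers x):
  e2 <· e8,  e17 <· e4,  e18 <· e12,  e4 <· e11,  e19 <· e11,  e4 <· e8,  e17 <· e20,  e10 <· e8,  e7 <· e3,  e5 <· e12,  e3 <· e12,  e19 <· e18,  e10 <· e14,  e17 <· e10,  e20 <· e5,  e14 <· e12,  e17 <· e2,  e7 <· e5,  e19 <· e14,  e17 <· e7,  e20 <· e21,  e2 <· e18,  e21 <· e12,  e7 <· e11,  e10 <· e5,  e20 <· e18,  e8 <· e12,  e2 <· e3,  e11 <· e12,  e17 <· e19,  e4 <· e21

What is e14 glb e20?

Common lower bounds of {e14, e20}: e17.
The greatest among these is e17.

e17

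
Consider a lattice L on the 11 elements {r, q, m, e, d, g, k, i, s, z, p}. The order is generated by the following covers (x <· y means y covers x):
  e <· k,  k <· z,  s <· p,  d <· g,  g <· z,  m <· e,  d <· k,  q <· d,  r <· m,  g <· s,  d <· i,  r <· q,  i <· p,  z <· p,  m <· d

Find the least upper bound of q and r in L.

q

Common upper bounds of {q, r}: d, g, i, k, p, q, s, z.
The least among these is q.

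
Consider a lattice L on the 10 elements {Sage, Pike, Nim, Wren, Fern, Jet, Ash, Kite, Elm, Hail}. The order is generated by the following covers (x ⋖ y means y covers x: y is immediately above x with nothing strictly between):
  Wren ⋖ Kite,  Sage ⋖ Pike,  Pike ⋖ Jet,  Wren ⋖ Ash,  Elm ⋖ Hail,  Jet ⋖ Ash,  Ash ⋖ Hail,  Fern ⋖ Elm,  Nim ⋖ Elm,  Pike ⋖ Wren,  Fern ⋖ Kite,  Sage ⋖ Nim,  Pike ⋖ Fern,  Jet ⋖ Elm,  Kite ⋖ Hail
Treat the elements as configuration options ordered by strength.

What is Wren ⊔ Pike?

Common upper bounds of {Wren, Pike}: Ash, Hail, Kite, Wren.
The least among these is Wren.

Wren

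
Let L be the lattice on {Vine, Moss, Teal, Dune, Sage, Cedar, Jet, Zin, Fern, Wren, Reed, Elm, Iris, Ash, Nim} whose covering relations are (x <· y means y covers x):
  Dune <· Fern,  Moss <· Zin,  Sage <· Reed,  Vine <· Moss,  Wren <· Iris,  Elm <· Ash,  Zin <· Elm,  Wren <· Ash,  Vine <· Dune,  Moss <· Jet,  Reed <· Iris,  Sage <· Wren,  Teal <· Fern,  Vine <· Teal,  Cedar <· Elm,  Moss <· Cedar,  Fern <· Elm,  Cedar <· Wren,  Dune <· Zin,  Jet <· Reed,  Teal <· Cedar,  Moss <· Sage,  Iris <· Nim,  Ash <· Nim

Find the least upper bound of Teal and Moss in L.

Cedar

Common upper bounds of {Teal, Moss}: Ash, Cedar, Elm, Iris, Nim, Wren.
The least among these is Cedar.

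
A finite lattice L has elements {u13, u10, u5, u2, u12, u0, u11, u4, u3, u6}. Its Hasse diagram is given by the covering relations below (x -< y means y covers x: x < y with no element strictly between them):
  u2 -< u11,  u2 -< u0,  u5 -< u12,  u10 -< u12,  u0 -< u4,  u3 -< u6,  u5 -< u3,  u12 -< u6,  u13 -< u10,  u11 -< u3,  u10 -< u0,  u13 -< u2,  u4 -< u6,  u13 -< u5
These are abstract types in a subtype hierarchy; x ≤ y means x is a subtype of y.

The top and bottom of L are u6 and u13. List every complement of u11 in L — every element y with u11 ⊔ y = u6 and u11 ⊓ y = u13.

u10, u12

Need y with u11 ∨ y = u6 and u11 ∧ y = u13.
Checking each element gives: u10, u12.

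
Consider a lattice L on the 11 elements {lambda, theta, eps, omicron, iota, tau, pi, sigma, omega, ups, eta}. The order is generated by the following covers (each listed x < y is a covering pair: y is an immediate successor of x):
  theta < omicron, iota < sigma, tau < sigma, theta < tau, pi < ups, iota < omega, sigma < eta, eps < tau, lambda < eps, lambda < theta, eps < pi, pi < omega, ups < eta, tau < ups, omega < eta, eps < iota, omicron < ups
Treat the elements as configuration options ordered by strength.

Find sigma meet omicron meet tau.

theta

Common lower bounds of {sigma, omicron, tau}: lambda, theta.
The greatest among these is theta.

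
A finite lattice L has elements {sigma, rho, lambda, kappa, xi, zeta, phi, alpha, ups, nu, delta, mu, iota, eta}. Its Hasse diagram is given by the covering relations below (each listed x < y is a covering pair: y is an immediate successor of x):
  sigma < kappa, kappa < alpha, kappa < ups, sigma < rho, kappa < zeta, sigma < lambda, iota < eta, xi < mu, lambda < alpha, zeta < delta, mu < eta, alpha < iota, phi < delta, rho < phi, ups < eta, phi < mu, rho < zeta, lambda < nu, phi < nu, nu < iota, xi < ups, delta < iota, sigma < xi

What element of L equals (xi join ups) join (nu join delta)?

eta

xi ∨ ups = ups
nu ∨ delta = iota
ups ∨ iota = eta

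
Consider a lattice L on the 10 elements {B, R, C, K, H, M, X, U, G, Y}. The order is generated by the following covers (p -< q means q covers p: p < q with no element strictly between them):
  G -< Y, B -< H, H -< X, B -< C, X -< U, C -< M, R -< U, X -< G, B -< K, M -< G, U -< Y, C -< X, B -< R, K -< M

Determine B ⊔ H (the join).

H

Common upper bounds of {B, H}: G, H, U, X, Y.
The least among these is H.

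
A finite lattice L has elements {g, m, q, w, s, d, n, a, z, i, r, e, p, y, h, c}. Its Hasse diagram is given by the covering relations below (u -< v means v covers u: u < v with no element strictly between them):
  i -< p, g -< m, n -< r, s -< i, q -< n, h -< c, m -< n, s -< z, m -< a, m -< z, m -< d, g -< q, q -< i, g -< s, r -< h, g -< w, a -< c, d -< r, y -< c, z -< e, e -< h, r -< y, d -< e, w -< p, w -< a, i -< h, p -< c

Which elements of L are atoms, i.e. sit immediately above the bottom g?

The atoms are exactly the elements that cover g: m, q, s, w.

m, q, s, w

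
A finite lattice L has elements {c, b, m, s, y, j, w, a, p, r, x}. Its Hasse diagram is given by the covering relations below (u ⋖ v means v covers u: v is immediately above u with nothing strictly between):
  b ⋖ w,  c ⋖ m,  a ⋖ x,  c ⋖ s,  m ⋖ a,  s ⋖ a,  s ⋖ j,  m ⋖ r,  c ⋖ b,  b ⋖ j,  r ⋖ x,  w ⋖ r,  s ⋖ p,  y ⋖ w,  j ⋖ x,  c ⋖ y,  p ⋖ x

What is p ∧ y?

Common lower bounds of {p, y}: c.
The greatest among these is c.

c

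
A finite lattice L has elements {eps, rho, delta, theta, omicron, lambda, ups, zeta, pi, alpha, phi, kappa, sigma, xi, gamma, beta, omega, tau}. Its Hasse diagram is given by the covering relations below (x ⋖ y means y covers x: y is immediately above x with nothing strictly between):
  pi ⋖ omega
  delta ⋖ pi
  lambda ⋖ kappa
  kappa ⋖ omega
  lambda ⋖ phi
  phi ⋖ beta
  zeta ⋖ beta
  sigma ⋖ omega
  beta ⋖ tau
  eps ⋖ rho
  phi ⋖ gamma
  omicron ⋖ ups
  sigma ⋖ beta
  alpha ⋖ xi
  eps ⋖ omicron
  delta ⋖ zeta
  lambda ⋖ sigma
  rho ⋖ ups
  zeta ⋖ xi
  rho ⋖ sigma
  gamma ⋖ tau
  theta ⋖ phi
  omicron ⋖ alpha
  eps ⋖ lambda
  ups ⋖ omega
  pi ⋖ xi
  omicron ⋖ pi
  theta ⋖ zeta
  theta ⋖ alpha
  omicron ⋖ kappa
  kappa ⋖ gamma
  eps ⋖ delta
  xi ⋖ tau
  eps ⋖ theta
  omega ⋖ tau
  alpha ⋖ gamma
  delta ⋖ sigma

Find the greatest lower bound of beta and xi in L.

zeta

Common lower bounds of {beta, xi}: delta, eps, theta, zeta.
The greatest among these is zeta.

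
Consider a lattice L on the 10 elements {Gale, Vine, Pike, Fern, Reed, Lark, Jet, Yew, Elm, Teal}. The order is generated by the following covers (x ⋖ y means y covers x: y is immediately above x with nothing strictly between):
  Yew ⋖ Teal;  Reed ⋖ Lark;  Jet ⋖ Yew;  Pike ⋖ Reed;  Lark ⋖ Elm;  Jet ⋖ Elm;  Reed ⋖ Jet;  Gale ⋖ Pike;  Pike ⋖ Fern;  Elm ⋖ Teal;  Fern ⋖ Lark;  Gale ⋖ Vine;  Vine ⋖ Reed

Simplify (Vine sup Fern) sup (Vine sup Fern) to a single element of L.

Lark

Vine ∨ Fern = Lark
Vine ∨ Fern = Lark
Lark ∨ Lark = Lark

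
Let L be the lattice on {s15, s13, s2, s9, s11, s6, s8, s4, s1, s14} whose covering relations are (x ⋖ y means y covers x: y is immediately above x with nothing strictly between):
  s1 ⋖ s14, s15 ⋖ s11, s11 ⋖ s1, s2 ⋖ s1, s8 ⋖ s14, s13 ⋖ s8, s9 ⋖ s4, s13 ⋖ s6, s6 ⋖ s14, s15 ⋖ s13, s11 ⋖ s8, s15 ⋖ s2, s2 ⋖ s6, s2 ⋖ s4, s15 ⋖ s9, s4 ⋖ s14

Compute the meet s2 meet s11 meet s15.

Common lower bounds of {s2, s11, s15}: s15.
The greatest among these is s15.

s15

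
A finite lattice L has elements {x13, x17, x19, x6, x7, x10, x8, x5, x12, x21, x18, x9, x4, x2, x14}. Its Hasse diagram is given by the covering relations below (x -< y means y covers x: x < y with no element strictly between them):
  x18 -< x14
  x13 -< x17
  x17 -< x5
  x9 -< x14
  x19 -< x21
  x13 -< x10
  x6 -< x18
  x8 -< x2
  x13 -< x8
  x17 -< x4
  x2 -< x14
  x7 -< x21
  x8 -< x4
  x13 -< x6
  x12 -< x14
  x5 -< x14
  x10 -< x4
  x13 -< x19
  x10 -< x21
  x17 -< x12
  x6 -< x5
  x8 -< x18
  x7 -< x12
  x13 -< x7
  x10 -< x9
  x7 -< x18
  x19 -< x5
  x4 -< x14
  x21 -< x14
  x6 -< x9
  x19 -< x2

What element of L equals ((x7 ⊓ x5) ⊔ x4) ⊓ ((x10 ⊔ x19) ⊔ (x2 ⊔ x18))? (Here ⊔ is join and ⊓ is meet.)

x4

x7 ∧ x5 = x13
x13 ∨ x4 = x4
x10 ∨ x19 = x21
x2 ∨ x18 = x14
x21 ∨ x14 = x14
x4 ∧ x14 = x4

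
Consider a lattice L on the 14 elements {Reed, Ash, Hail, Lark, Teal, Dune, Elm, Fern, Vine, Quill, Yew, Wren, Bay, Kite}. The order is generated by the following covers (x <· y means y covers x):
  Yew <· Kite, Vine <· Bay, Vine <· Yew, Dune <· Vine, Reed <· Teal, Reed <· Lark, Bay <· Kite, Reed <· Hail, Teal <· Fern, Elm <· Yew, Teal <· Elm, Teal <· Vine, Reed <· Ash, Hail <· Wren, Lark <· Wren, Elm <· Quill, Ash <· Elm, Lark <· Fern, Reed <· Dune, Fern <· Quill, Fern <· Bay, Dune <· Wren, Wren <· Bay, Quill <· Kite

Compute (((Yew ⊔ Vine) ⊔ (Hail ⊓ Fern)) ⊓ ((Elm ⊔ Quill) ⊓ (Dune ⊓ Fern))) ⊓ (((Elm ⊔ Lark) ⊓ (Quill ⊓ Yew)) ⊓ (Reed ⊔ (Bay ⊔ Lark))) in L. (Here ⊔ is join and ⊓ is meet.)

Reed

Yew ∨ Vine = Yew
Hail ∧ Fern = Reed
Yew ∨ Reed = Yew
Elm ∨ Quill = Quill
Dune ∧ Fern = Reed
Quill ∧ Reed = Reed
Yew ∧ Reed = Reed
Elm ∨ Lark = Quill
Quill ∧ Yew = Elm
Quill ∧ Elm = Elm
Bay ∨ Lark = Bay
Reed ∨ Bay = Bay
Elm ∧ Bay = Teal
Reed ∧ Teal = Reed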